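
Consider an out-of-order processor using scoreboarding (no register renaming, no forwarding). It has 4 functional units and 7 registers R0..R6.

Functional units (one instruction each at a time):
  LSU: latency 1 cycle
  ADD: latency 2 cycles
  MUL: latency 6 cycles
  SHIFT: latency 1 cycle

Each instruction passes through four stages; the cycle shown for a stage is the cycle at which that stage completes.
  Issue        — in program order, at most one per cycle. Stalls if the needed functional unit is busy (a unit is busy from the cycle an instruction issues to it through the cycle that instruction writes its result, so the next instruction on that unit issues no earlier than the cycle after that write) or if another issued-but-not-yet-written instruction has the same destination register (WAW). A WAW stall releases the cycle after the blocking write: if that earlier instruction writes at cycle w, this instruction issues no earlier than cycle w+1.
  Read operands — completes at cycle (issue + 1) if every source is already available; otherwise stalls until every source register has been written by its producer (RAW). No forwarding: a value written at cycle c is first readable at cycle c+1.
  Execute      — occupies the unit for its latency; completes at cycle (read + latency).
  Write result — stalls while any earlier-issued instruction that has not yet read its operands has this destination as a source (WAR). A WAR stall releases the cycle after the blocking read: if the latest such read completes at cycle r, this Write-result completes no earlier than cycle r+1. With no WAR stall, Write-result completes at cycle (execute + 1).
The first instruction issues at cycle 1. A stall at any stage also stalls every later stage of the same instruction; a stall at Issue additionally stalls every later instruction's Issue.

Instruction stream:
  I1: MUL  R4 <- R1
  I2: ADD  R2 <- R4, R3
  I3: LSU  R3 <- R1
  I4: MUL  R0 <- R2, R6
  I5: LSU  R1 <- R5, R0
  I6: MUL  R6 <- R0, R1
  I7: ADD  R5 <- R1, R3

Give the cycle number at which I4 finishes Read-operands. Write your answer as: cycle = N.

cycle = 14

c1: I1 dispatched to MUL
c2: I1 operands ready; I2 dispatched to ADD
c3: I3 dispatched to LSU
c4: I3 operands ready
c5: I3 complete
c8: I1 complete
c9: R4←I1
c10: I2 operands ready; I4 dispatched to MUL
c11: R3←I3
c12: I2 complete; I5 dispatched to LSU
c13: R2←I2
c14: I4 operands ready
c20: I4 complete
c21: R0←I4
c22: I5 operands ready; I6 dispatched to MUL
c23: I5 complete; I7 dispatched to ADD
c24: R1←I5
c25: I6 operands ready; I7 operands ready
c27: I7 complete
c28: R5←I7
c31: I6 complete
c32: R6←I6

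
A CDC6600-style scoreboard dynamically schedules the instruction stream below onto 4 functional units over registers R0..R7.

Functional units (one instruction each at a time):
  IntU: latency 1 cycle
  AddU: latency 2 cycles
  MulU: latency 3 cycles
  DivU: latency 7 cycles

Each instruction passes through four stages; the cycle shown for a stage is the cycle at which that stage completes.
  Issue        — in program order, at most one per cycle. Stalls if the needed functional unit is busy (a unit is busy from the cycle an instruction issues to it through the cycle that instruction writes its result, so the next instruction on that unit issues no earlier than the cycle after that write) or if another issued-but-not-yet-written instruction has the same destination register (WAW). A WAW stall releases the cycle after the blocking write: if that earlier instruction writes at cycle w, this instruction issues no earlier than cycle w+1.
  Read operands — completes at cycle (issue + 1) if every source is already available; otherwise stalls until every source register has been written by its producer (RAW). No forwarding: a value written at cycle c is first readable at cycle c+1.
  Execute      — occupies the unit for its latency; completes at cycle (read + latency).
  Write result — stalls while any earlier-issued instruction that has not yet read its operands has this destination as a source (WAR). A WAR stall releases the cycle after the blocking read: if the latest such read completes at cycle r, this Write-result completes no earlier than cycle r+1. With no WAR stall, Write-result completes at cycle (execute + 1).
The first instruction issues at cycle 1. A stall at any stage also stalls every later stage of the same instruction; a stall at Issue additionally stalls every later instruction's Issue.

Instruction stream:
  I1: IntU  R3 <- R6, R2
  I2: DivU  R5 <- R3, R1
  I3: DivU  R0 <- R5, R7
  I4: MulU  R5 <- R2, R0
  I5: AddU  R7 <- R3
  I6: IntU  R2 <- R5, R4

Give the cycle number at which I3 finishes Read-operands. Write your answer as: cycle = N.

cycle = 15

1) issue 1, read 2, done 3, write 4
2) issue 2, read 5, done 12, write 13  <RAW R3: wait I1 write@4>
3) issue 14, read 15, done 22, write 23  <struct: DivU busy until I2 writes@13>
4) issue 15, read 24, done 27, write 28  <RAW R0: wait I3 write@23>
5) issue 16, read 17, done 19, write 20
6) issue 17, read 29, done 30, write 31  <RAW R5: wait I4 write@28>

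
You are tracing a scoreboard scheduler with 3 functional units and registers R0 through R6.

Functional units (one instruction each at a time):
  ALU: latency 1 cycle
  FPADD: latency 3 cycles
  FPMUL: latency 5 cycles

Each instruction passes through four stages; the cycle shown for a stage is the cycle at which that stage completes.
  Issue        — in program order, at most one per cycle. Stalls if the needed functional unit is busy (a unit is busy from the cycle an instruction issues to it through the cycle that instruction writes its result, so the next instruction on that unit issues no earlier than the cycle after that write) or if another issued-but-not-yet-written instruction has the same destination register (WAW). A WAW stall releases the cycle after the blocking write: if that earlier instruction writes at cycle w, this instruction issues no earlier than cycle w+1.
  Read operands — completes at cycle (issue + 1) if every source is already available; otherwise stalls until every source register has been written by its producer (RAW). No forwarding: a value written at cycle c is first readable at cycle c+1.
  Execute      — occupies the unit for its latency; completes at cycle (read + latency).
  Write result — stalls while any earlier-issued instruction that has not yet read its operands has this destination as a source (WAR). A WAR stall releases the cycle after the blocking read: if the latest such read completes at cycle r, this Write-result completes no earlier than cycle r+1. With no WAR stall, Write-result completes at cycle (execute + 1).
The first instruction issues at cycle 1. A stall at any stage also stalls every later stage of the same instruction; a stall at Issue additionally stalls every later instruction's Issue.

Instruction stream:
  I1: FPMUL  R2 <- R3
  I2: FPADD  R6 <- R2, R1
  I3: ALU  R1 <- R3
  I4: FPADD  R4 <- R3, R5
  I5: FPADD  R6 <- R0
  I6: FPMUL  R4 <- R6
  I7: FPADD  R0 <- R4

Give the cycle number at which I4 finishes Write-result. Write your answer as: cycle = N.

c1: I1 issues→FPMUL
c2: I1 reads; I2 issues→FPADD
c3: I3 issues→ALU
c4: I3 reads
c5: I3 exec-done
c7: I1 exec-done
c8: I1 writes R2
c9: I2 reads
c10: I3 writes R1
c12: I2 exec-done
c13: I2 writes R6
c14: I4 issues→FPADD
c15: I4 reads
c18: I4 exec-done
c19: I4 writes R4
c20: I5 issues→FPADD
c21: I5 reads; I6 issues→FPMUL
c24: I5 exec-done
c25: I5 writes R6
c26: I6 reads; I7 issues→FPADD
c31: I6 exec-done
c32: I6 writes R4
c33: I7 reads
c36: I7 exec-done
c37: I7 writes R0

cycle = 19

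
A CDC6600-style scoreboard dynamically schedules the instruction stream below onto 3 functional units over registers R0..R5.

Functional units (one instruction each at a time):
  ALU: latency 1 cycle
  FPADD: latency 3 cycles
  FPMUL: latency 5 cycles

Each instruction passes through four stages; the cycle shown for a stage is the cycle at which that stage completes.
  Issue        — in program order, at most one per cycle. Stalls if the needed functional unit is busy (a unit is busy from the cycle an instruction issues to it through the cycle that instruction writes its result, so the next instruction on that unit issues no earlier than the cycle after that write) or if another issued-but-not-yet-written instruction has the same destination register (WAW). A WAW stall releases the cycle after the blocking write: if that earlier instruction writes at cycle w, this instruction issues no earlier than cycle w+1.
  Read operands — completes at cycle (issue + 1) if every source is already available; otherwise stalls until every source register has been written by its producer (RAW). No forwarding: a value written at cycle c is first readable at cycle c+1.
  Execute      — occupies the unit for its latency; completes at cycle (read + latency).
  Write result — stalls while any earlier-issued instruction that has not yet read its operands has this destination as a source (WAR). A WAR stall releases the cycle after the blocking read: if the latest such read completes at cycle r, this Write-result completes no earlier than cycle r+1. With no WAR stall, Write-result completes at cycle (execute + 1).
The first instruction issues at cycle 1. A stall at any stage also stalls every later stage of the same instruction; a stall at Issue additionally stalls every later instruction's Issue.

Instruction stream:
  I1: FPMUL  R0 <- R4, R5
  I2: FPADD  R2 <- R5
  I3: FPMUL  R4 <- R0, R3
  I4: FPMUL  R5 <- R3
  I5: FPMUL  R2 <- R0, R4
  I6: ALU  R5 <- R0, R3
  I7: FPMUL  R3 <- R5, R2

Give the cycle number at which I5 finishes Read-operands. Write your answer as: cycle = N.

c1: I1 dispatched to FPMUL
c2: I1 operands ready, I2 dispatched to FPADD
c3: I2 operands ready
c6: I2 complete
c7: I1 complete, R2←I2
c8: R0←I1
c9: I3 dispatched to FPMUL
c10: I3 operands ready
c15: I3 complete
c16: R4←I3
c17: I4 dispatched to FPMUL
c18: I4 operands ready
c23: I4 complete
c24: R5←I4
c25: I5 dispatched to FPMUL
c26: I5 operands ready, I6 dispatched to ALU
c27: I6 operands ready
c28: I6 complete
c29: R5←I6
c31: I5 complete
c32: R2←I5
c33: I7 dispatched to FPMUL
c34: I7 operands ready
c39: I7 complete
c40: R3←I7

cycle = 26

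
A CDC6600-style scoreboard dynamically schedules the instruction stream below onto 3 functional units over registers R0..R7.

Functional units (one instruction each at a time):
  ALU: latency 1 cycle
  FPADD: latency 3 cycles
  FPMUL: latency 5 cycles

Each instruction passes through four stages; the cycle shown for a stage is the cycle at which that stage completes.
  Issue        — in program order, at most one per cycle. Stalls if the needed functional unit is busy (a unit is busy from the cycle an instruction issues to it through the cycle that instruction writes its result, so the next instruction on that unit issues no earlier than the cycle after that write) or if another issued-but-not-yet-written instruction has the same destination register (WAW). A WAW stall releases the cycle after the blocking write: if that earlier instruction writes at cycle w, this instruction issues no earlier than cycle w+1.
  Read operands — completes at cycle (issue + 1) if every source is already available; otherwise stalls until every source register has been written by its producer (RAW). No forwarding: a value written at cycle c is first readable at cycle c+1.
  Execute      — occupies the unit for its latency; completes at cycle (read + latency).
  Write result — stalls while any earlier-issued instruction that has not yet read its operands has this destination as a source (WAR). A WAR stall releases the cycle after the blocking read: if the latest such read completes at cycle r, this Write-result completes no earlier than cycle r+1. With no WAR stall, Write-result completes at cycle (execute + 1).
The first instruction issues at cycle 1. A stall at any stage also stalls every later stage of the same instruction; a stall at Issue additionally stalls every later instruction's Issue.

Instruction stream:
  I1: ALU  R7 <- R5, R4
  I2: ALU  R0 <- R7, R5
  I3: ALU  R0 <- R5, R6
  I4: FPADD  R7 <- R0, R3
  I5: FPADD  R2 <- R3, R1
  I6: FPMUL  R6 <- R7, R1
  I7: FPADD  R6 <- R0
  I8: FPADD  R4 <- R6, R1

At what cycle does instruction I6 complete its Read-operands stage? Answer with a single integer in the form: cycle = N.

cycle = 20

c1: issue I1 (ALU)
c2: I1 read-ops
c3: I1 finished on ALU
c4: I1→R7
c5: issue I2 (ALU)
c6: I2 read-ops
c7: I2 finished on ALU
c8: I2→R0
c9: issue I3 (ALU)
c10: I3 read-ops · issue I4 (FPADD)
c11: I3 finished on ALU
c12: I3→R0
c13: I4 read-ops
c16: I4 finished on FPADD
c17: I4→R7
c18: issue I5 (FPADD)
c19: I5 read-ops · issue I6 (FPMUL)
c20: I6 read-ops
c22: I5 finished on FPADD
c23: I5→R2
c25: I6 finished on FPMUL
c26: I6→R6
c27: issue I7 (FPADD)
c28: I7 read-ops
c31: I7 finished on FPADD
c32: I7→R6
c33: issue I8 (FPADD)
c34: I8 read-ops
c37: I8 finished on FPADD
c38: I8→R4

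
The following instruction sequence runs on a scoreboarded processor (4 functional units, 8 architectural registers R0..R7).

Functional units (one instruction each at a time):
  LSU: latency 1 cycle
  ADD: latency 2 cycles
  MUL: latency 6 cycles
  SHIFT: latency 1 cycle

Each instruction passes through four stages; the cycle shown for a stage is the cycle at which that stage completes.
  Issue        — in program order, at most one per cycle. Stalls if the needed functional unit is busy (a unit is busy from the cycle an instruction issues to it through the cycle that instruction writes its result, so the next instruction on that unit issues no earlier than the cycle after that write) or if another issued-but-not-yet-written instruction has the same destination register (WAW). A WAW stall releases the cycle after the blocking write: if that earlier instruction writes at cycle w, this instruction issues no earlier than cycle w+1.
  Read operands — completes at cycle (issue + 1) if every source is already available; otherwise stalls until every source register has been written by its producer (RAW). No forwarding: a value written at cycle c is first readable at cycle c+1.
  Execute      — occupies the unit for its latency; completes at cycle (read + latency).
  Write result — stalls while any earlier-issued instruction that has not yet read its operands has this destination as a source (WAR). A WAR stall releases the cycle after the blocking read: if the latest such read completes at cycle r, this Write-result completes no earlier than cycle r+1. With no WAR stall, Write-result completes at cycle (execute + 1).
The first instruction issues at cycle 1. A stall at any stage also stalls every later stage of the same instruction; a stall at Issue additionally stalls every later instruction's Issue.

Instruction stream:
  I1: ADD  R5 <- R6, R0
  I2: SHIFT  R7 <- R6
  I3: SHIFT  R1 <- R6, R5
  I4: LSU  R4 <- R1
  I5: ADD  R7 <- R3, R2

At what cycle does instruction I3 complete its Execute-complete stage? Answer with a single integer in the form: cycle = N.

cycle = 8

cycle 1: I1 dispatched to ADD
cycle 2: I1 operands ready | I2 dispatched to SHIFT
cycle 3: I2 operands ready
cycle 4: I1 complete | I2 complete
cycle 5: R5←I1 | R7←I2
cycle 6: I3 dispatched to SHIFT
cycle 7: I3 operands ready | I4 dispatched to LSU
cycle 8: I3 complete | I5 dispatched to ADD
cycle 9: R1←I3 | I5 operands ready
cycle 10: I4 operands ready
cycle 11: I4 complete | I5 complete
cycle 12: R4←I4 | R7←I5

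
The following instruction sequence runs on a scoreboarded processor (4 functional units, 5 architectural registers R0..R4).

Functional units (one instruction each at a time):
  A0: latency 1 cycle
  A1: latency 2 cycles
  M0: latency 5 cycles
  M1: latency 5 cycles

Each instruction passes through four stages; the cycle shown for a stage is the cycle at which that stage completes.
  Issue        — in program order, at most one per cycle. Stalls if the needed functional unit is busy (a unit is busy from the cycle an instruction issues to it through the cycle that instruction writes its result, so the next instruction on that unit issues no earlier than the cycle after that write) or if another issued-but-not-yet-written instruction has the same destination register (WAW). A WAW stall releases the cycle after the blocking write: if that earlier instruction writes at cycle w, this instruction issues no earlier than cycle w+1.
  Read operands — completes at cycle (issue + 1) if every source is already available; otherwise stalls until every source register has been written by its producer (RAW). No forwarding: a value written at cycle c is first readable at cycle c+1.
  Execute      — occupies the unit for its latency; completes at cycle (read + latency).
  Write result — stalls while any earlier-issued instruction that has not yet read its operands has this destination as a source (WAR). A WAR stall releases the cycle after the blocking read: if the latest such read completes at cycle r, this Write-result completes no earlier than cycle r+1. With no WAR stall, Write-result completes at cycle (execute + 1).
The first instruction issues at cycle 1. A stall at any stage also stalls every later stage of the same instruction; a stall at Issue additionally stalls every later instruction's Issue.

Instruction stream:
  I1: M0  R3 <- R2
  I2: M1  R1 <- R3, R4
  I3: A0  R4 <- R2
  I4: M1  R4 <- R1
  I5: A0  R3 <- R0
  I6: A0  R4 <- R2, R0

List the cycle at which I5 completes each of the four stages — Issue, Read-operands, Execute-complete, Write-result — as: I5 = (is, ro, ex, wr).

I1 -> (1, 2, 7, 8)
I2 -> (2, 9, 14, 15)  // RAW R3: wait I1 write@8
I3 -> (3, 4, 5, 10)  // WAR R4: wait I2 read@9
I4 -> (16, 17, 22, 23)  // struct: M1 busy until I2 writes@15
I5 -> (17, 18, 19, 20)
I6 -> (24, 25, 26, 27)  // WAW R4: wait I4 write@23

I5 = (17, 18, 19, 20)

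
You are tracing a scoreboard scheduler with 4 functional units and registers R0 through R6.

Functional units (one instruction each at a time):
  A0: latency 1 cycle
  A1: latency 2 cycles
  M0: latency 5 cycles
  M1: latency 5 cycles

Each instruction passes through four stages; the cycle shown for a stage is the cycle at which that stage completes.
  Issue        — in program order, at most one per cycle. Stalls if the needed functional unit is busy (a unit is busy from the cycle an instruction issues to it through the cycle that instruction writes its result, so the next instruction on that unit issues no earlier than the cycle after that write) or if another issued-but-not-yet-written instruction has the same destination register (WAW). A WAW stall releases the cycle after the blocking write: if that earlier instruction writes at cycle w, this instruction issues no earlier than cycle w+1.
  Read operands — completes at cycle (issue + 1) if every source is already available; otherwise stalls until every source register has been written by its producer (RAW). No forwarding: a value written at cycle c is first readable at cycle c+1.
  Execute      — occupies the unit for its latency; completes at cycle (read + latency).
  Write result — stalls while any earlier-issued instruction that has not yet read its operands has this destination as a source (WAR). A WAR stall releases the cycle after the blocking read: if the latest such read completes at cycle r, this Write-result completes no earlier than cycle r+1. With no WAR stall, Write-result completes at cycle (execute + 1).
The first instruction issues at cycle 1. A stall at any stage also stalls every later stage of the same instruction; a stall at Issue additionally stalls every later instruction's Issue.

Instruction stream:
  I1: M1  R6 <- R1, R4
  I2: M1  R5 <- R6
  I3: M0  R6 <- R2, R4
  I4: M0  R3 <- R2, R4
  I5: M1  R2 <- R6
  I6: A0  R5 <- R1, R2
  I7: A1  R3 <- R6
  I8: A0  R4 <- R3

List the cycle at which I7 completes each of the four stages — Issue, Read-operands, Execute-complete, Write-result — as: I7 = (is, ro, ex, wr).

I7 = (26, 27, 29, 30)

[1] issue I1 (M1)
[2] I1 read-ops
[7] I1 finished on M1
[8] I1→R6
[9] issue I2 (M1)
[10] I2 read-ops | issue I3 (M0)
[11] I3 read-ops
[15] I2 finished on M1
[16] I2→R5 | I3 finished on M0
[17] I3→R6
[18] issue I4 (M0)
[19] I4 read-ops | issue I5 (M1)
[20] I5 read-ops | issue I6 (A0)
[24] I4 finished on M0
[25] I4→R3 | I5 finished on M1
[26] I5→R2 | issue I7 (A1)
[27] I6 read-ops | I7 read-ops
[28] I6 finished on A0
[29] I6→R5 | I7 finished on A1
[30] I7→R3 | issue I8 (A0)
[31] I8 read-ops
[32] I8 finished on A0
[33] I8→R4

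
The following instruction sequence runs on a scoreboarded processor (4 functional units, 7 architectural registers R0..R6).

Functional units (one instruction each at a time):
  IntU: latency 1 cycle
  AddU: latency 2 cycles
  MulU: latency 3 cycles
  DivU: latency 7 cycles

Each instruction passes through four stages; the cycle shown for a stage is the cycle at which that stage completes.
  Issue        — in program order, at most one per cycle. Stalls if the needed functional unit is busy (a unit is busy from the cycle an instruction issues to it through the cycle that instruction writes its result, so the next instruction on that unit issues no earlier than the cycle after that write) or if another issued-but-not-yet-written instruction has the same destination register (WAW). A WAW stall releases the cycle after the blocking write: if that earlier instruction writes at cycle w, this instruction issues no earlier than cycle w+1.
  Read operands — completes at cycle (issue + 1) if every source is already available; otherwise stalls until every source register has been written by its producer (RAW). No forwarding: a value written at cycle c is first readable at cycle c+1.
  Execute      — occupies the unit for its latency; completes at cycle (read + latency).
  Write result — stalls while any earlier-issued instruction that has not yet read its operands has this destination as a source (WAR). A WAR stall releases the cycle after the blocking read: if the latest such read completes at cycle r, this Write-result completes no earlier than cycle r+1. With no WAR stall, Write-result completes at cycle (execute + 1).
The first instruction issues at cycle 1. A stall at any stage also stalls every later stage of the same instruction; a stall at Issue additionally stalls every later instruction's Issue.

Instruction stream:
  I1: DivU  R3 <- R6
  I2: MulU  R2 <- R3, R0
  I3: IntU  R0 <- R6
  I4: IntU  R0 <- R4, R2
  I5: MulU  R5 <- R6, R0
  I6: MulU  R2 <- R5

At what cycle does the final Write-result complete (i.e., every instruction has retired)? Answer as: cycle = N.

cycle = 29

c1: I1 dispatched to DivU
c2: I1 operands ready | I2 dispatched to MulU
c3: I3 dispatched to IntU
c4: I3 operands ready
c5: I3 complete
c9: I1 complete
c10: R3←I1
c11: I2 operands ready
c12: R0←I3
c13: I4 dispatched to IntU
c14: I2 complete
c15: R2←I2
c16: I4 operands ready | I5 dispatched to MulU
c17: I4 complete
c18: R0←I4
c19: I5 operands ready
c22: I5 complete
c23: R5←I5
c24: I6 dispatched to MulU
c25: I6 operands ready
c28: I6 complete
c29: R2←I6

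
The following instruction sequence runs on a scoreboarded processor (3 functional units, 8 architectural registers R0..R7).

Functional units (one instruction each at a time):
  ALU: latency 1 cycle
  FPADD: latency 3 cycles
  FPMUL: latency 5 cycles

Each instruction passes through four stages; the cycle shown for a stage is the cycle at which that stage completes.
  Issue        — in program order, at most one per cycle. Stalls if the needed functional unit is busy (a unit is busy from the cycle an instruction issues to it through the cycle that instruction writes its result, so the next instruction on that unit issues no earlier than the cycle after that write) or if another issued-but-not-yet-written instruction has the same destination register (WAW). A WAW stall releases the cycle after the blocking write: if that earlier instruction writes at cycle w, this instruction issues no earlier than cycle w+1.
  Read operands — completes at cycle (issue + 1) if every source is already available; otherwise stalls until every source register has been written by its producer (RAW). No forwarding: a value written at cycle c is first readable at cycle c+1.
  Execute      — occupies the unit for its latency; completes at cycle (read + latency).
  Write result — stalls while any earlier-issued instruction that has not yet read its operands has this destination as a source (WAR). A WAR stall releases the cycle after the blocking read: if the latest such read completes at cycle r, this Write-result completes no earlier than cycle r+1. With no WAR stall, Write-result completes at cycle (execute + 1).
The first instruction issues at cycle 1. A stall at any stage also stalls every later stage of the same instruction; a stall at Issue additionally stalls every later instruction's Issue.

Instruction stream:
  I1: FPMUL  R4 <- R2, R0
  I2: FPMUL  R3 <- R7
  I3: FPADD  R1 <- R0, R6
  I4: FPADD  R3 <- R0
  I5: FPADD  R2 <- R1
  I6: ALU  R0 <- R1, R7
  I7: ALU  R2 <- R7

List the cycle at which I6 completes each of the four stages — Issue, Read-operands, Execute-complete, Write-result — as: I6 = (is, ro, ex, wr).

cycle 1: I1→FPMUL
cycle 2: I1 RO
cycle 7: I1 EX
cycle 8: I1 WR R4
cycle 9: I2→FPMUL
cycle 10: I2 RO; I3→FPADD
cycle 11: I3 RO
cycle 14: I3 EX
cycle 15: I2 EX; I3 WR R1
cycle 16: I2 WR R3
cycle 17: I4→FPADD
cycle 18: I4 RO
cycle 21: I4 EX
cycle 22: I4 WR R3
cycle 23: I5→FPADD
cycle 24: I5 RO; I6→ALU
cycle 25: I6 RO
cycle 26: I6 EX
cycle 27: I5 EX; I6 WR R0
cycle 28: I5 WR R2
cycle 29: I7→ALU
cycle 30: I7 RO
cycle 31: I7 EX
cycle 32: I7 WR R2

I6 = (24, 25, 26, 27)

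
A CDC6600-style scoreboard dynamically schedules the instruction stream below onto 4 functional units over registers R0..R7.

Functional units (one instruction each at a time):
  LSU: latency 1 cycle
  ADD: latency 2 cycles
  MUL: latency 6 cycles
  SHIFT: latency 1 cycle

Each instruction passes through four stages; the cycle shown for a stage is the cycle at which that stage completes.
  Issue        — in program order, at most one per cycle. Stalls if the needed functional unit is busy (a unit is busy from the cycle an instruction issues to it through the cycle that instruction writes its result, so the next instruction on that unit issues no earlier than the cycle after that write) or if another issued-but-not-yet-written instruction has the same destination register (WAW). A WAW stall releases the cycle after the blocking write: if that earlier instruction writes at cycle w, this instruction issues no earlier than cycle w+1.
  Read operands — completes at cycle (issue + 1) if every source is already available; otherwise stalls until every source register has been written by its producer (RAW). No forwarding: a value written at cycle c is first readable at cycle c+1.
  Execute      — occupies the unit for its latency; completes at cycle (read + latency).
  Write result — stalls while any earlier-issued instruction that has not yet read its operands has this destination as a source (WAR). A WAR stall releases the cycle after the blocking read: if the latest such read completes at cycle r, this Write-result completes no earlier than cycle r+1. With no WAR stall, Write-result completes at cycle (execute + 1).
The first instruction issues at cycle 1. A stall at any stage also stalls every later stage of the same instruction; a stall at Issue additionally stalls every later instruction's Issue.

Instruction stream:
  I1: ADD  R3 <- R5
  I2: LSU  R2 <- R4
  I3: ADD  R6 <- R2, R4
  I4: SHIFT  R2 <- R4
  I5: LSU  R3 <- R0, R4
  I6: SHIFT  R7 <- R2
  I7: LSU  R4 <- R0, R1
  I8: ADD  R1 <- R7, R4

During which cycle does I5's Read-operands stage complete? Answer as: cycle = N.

[I1] 1/2/4/5
[I2] 2/3/4/5
[I3] 6/7/9/10  (struct: ADD busy until I1 writes@5)
[I4] 7/8/9/10
[I5] 8/9/10/11
[I6] 11/12/13/14  (struct: SHIFT busy until I4 writes@10)
[I7] 12/13/14/15
[I8] 13/16/18/19  (RAW R4: wait I7 write@15)

cycle = 9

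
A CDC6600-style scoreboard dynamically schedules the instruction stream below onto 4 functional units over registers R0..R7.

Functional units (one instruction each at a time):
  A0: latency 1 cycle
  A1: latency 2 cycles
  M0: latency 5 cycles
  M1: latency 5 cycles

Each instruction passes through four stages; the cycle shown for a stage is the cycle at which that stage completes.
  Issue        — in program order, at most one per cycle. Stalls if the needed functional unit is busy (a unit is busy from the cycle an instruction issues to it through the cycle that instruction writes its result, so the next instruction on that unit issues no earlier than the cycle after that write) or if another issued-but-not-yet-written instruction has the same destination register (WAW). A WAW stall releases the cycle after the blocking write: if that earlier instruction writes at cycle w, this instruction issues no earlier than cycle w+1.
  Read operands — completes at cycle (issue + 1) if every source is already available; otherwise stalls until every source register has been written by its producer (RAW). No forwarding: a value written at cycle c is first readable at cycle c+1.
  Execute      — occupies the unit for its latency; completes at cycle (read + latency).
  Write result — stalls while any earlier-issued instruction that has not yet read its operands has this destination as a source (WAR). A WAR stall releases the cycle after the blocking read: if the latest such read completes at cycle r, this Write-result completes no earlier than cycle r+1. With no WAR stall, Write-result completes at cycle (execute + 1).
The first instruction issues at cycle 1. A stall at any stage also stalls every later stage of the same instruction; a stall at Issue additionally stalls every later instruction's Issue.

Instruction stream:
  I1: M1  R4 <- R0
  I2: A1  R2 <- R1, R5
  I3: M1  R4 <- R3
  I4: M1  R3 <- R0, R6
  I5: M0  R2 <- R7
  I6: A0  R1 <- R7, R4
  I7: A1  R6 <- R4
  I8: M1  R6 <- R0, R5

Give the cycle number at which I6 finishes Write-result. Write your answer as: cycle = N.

cycle = 22

I1: IS=1 RO=2 EX=7 WR=8
I2: IS=2 RO=3 EX=5 WR=6
I3: IS=9 RO=10 EX=15 WR=16  [struct: M1 busy until I1 writes@8]
I4: IS=17 RO=18 EX=23 WR=24  [struct: M1 busy until I3 writes@16]
I5: IS=18 RO=19 EX=24 WR=25
I6: IS=19 RO=20 EX=21 WR=22
I7: IS=20 RO=21 EX=23 WR=24
I8: IS=25 RO=26 EX=31 WR=32  [WAW R6: wait I7 write@24]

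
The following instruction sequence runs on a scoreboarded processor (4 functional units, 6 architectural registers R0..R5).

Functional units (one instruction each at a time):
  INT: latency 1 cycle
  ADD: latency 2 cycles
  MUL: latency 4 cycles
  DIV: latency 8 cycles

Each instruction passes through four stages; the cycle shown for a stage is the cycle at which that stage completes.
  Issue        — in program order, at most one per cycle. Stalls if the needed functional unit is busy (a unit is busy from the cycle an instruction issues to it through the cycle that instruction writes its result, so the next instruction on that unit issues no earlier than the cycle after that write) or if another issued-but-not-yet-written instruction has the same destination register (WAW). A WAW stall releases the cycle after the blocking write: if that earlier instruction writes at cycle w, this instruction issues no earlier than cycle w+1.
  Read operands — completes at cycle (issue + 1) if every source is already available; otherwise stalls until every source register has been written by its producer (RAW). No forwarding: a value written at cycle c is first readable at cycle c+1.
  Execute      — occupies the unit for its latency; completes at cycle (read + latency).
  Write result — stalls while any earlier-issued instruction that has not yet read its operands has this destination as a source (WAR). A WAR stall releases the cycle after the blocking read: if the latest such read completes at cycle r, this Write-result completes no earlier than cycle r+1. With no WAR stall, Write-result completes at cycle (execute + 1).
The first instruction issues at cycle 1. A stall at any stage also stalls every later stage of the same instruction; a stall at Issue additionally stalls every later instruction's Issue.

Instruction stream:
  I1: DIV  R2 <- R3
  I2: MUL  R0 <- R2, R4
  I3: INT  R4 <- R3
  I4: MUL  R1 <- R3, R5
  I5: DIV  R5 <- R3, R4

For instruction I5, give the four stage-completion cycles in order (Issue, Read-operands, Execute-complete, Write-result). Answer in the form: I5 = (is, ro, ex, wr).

I1 -> (1, 2, 10, 11)
I2 -> (2, 12, 16, 17)  // RAW R2: wait I1 write@11
I3 -> (3, 4, 5, 13)  // WAR R4: wait I2 read@12
I4 -> (18, 19, 23, 24)  // struct: MUL busy until I2 writes@17
I5 -> (19, 20, 28, 29)

I5 = (19, 20, 28, 29)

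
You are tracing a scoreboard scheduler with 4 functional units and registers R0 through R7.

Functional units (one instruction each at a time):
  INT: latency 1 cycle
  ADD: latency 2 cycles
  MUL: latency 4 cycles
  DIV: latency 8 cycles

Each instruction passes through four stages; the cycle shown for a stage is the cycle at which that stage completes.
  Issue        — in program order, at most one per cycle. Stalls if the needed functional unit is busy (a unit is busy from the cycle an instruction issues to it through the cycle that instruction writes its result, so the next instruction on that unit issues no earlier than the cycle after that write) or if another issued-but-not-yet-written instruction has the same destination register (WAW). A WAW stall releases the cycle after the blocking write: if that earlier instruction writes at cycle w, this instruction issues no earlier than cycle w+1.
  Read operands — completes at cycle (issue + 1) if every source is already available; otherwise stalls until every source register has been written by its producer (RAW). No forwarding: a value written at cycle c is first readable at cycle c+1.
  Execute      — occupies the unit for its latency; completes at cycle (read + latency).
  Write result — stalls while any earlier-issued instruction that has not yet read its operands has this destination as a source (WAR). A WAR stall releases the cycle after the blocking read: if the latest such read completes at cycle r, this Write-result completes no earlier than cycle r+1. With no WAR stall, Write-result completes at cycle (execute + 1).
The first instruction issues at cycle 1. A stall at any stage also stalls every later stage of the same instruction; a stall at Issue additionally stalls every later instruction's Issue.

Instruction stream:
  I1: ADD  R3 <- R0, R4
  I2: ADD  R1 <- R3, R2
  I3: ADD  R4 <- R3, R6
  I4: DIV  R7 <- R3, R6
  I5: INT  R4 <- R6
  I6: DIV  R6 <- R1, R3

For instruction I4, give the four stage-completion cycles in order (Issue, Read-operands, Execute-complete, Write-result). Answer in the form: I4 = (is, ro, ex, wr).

  I1 | 1 | 2 | 4 | 5
  I2 | 6 | 7 | 9 | 10   struct: ADD busy until I1 writes@5
  I3 | 11 | 12 | 14 | 15   struct: ADD busy until I2 writes@10
  I4 | 12 | 13 | 21 | 22
  I5 | 16 | 17 | 18 | 19   WAW R4: wait I3 write@15
  I6 | 23 | 24 | 32 | 33   struct: DIV busy until I4 writes@22

I4 = (12, 13, 21, 22)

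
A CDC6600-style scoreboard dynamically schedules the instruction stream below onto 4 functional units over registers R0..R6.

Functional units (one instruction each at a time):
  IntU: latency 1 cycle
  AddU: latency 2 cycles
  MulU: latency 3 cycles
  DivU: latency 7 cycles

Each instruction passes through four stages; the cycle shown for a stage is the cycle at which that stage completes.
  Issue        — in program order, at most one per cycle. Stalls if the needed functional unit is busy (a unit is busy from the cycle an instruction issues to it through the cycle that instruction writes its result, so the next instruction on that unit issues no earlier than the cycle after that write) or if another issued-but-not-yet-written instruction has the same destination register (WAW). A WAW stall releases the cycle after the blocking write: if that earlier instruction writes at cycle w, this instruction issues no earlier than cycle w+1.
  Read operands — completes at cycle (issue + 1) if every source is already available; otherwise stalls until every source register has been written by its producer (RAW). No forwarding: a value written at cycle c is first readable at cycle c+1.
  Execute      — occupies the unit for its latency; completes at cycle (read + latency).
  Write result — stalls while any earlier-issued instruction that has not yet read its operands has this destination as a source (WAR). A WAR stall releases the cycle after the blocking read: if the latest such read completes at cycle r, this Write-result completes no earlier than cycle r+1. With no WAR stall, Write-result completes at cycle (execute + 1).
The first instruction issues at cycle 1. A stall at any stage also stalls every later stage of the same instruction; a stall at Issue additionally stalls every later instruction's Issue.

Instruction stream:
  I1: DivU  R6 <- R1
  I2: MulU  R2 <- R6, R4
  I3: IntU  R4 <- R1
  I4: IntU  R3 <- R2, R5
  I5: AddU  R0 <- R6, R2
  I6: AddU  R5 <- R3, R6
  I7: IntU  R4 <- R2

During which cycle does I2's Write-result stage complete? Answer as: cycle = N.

I1: IS=1 RO=2 EX=9 WR=10
I2: IS=2 RO=11 EX=14 WR=15  [RAW R6: wait I1 write@10]
I3: IS=3 RO=4 EX=5 WR=12  [WAR R4: wait I2 read@11]
I4: IS=13 RO=16 EX=17 WR=18  [struct: IntU busy until I3 writes@12; RAW R2: wait I2 write@15]
I5: IS=14 RO=16 EX=18 WR=19  [RAW R2: wait I2 write@15]
I6: IS=20 RO=21 EX=23 WR=24  [struct: AddU busy until I5 writes@19]
I7: IS=21 RO=22 EX=23 WR=24

cycle = 15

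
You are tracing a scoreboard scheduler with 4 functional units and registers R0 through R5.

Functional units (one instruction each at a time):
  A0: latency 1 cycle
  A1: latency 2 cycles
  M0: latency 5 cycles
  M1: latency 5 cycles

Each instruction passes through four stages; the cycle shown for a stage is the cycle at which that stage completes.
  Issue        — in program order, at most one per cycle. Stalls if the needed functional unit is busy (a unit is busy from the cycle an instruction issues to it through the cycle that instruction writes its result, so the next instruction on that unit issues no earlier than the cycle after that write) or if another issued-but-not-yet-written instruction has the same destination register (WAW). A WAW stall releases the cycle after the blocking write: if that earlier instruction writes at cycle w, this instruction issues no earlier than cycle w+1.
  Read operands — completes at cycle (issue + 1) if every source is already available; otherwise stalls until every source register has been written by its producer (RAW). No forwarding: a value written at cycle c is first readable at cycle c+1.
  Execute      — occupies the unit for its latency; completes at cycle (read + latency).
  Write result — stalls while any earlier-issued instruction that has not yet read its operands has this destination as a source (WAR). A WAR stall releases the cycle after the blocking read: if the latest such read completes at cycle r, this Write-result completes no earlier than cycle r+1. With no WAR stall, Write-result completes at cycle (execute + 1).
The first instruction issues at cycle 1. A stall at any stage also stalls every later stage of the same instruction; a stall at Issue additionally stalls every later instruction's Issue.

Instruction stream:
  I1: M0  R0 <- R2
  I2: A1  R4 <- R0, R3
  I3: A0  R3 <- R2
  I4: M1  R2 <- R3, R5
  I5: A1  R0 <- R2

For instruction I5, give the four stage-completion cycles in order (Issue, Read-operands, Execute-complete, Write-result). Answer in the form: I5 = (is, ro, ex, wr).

[I1] 1/2/7/8
[I2] 2/9/11/12  (RAW R0: wait I1 write@8)
[I3] 3/4/5/10  (WAR R3: wait I2 read@9)
[I4] 4/11/16/17  (RAW R3: wait I3 write@10)
[I5] 13/18/20/21  (struct: A1 busy until I2 writes@12; RAW R2: wait I4 write@17)

I5 = (13, 18, 20, 21)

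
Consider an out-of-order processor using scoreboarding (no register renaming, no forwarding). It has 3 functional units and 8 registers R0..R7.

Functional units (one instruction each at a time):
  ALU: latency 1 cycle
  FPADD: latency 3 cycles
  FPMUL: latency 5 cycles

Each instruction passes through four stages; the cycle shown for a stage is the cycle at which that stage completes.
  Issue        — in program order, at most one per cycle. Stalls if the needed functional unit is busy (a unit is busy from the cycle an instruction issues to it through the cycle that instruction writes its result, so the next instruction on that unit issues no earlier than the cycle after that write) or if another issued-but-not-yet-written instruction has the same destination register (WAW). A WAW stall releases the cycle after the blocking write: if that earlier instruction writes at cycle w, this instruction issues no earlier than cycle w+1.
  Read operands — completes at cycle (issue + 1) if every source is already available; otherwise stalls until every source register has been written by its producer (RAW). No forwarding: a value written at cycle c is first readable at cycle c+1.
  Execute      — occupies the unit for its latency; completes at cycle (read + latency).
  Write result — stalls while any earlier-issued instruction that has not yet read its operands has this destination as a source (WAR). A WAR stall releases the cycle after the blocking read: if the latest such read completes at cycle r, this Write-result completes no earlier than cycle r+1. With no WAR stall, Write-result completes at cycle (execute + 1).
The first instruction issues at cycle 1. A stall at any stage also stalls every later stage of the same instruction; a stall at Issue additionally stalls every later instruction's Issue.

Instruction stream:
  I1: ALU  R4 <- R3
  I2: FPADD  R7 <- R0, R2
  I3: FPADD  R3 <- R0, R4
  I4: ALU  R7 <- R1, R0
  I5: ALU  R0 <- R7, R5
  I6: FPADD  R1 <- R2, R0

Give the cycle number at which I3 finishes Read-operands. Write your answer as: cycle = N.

[1] I1 dispatched to ALU
[2] I1 operands ready, I2 dispatched to FPADD
[3] I1 complete, I2 operands ready
[4] R4←I1
[6] I2 complete
[7] R7←I2
[8] I3 dispatched to FPADD
[9] I3 operands ready, I4 dispatched to ALU
[10] I4 operands ready
[11] I4 complete
[12] I3 complete, R7←I4
[13] R3←I3, I5 dispatched to ALU
[14] I5 operands ready, I6 dispatched to FPADD
[15] I5 complete
[16] R0←I5
[17] I6 operands ready
[20] I6 complete
[21] R1←I6

cycle = 9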